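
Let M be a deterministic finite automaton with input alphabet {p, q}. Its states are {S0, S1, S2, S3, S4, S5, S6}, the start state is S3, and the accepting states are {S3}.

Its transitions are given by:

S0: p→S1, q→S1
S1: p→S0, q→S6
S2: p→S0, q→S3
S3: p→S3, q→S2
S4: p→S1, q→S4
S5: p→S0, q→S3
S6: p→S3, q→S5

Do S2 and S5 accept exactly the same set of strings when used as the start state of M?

Yes

First remove the unreachable states {S4}; 6 states remain.
P0 = {S3} | {S0,S1,S2,S5,S6}.
Refine {S0,S1,S2,S5,S6} on symbol p: members go to different blocks, giving {S0,S1,S2,S5} and {S6}.
On input q, block {S0,S1,S2,S5} splits into {S2,S5} and {S0} and {S1}.
No further refinement is possible. Final partition (5 blocks): {S3} | {S2,S5} | {S6} | {S0} | {S1}.
S2 and S5 lie in the same block of the stable partition, so they are equivalent — no string distinguishes them.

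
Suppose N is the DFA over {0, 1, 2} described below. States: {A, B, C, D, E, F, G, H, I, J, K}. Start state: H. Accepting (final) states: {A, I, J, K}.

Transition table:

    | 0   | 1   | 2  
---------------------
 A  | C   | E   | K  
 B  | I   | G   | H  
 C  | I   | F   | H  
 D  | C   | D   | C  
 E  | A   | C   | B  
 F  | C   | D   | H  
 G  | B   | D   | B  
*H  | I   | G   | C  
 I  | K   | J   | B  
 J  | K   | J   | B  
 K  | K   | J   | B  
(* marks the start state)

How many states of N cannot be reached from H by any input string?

No path from H leads to A, E; the other 9 states are all reachable.

2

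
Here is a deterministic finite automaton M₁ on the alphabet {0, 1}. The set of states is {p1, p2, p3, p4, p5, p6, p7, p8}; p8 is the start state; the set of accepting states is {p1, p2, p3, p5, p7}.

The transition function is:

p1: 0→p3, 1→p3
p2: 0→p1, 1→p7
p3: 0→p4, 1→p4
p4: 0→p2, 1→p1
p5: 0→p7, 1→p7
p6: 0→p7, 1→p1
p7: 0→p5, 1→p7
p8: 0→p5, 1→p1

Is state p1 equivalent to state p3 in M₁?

First remove the unreachable states {p6}; 7 states remain.
Start with accepting vs non-accepting: {p1,p2,p3,p5,p7} | {p4,p8}.
Refine {p1,p2,p3,p5,p7} on symbol 0: members go to different blocks, giving {p1,p2,p5,p7} and {p3}.
On input 0, block {p1,p2,p5,p7} splits into {p2,p5,p7} and {p1}.
Refine {p2,p5,p7} on symbol 0: members go to different blocks, giving {p5,p7} and {p2}.
Refine {p4,p8} on symbol 0: members go to different blocks, giving {p4} and {p8}.
No further refinement is possible. Final partition (6 blocks): {p5,p7} | {p4} | {p3} | {p1} | {p2} | {p8}.
p1 and p3 end up in different blocks, so they are distinguishable. For instance, the string '0' is accepted from only p1.

No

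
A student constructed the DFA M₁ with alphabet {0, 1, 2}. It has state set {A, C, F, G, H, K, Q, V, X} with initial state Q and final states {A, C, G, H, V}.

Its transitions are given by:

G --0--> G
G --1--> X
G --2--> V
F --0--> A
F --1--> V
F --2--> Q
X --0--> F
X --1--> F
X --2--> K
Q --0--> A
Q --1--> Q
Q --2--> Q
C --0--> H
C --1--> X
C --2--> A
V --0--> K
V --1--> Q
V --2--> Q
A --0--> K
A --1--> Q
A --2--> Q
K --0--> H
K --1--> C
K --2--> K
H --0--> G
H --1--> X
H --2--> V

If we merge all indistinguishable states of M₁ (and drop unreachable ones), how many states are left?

6

Every state is reachable, so we keep all 9.
P0 = {A,C,G,H,V} | {F,K,Q,X}.
Refine {A,C,G,H,V} on symbol 0: members go to different blocks, giving {C,G,H} and {A,V}.
Split {F,K,Q,X} by δ(·,0) → {F,Q} and {X} and {K}.
Split {F,Q} by δ(·,1) → {F} and {Q}.
Stable partition: {C,G,H} | {F} | {A,V} | {X} | {K} | {Q} — 6 equivalence classes.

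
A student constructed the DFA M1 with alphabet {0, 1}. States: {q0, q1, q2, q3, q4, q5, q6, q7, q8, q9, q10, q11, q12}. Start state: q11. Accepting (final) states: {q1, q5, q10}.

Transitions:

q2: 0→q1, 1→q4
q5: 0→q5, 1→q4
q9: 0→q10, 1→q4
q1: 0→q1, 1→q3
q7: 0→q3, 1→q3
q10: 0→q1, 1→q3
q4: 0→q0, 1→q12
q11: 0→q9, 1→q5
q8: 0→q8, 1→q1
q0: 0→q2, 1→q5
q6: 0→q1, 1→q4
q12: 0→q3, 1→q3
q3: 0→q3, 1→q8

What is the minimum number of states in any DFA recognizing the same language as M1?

States {q6,q7} cannot be reached from the start state, so discard them.
Start with accepting vs non-accepting: {q1,q5,q10} | {q0,q2,q3,q4,q8,q9,q11,q12}.
On input 0, block {q0,q2,q3,q4,q8,q9,q11,q12} splits into {q0,q3,q4,q8,q11,q12} and {q2,q9}.
On input 0, block {q0,q3,q4,q8,q11,q12} splits into {q3,q4,q8,q12} and {q0,q11}.
Split {q3,q4,q8,q12} by δ(·,0) → {q3,q8,q12} and {q4}.
Refine {q1,q5,q10} on symbol 1: members go to different blocks, giving {q1,q10} and {q5}.
On input 1, block {q3,q8,q12} splits into {q3,q12} and {q8}.
Refine {q3,q12} on symbol 1: members go to different blocks, giving {q3} and {q12}.
Stable partition: {q1,q10} | {q3} | {q2,q9} | {q0,q11} | {q4} | {q5} | {q8} | {q12} — 8 equivalence classes.

8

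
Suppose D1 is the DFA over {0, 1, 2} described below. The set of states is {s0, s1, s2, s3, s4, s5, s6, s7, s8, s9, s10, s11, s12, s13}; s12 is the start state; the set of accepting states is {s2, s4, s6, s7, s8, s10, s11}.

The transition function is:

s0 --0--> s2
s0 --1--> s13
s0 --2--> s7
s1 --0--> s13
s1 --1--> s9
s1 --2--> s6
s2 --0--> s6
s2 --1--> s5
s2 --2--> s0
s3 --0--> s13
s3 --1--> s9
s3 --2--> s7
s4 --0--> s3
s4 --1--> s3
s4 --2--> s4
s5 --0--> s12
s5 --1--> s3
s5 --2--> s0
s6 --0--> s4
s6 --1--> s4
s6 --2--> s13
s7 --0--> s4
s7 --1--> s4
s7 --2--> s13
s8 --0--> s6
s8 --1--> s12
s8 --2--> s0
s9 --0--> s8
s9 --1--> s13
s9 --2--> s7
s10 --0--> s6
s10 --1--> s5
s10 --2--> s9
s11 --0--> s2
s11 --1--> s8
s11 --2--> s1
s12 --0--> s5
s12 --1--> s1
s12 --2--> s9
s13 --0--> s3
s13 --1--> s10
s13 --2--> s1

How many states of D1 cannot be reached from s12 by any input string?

No path from s12 leads to s11; the other 13 states are all reachable.

1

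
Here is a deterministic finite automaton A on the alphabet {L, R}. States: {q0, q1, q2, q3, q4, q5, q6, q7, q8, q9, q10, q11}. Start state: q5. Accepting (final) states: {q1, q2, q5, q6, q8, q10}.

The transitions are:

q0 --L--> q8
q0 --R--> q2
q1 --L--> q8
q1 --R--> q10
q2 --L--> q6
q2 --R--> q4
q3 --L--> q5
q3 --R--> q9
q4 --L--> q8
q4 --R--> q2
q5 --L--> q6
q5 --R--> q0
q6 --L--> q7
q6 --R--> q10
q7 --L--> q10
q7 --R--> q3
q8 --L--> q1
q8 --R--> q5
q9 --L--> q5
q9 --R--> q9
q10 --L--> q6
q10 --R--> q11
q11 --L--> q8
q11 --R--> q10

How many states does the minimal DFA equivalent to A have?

All states are reachable from the start state.
P0 = {q1,q2,q5,q6,q8,q10} | {q0,q3,q4,q7,q9,q11}.
On input L, block {q1,q2,q5,q6,q8,q10} splits into {q1,q2,q5,q8,q10} and {q6}.
Refine {q1,q2,q5,q8,q10} on symbol L: members go to different blocks, giving {q2,q5,q10} and {q1,q8}.
Refine {q0,q3,q4,q7,q9,q11} on symbol L: members go to different blocks, giving {q0,q4,q11} and {q3,q7,q9}.
The partition is now stable with 5 blocks: {q2,q5,q10} | {q0,q4,q11} | {q6} | {q1,q8} | {q3,q7,q9}.

5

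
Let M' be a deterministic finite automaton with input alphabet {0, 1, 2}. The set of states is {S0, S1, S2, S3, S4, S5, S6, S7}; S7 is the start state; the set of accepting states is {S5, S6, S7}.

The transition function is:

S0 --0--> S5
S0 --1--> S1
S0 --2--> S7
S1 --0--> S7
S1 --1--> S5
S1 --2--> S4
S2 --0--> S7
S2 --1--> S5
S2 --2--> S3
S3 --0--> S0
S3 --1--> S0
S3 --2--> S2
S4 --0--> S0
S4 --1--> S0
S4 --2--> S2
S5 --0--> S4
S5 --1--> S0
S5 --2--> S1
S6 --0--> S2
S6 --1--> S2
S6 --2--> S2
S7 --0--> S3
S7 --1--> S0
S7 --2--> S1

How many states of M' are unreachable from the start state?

1

No path from S7 leads to S6; the other 7 states are all reachable.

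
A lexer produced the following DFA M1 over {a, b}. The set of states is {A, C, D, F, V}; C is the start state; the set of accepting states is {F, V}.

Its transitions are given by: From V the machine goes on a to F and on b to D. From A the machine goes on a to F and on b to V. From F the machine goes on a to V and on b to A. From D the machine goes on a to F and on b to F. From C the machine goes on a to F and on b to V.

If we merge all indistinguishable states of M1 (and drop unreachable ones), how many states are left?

Initial partition by acceptance: {F,V} | {A,C,D}.
Stable partition: {F,V} | {A,C,D} — 2 equivalence classes.

2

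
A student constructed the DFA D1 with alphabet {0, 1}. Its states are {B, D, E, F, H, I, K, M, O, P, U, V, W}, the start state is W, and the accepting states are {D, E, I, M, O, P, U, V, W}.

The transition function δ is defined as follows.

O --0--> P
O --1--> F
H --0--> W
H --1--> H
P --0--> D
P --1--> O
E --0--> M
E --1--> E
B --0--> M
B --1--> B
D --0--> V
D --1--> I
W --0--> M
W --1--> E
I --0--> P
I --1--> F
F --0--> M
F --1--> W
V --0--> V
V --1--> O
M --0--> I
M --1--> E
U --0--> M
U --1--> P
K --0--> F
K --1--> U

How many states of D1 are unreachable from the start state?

4

No path from W leads to B, H, K, U; the other 9 states are all reachable.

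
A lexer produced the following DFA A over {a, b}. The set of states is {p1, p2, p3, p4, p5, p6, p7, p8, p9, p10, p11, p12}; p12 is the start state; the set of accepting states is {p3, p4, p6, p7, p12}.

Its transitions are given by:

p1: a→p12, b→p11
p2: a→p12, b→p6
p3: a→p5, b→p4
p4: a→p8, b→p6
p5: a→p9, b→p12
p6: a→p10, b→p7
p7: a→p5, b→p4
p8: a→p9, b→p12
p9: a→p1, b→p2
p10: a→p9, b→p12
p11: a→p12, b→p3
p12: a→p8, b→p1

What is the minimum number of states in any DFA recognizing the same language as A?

Initial partition by acceptance: {p3,p4,p6,p7,p12} | {p1,p2,p5,p8,p9,p10,p11}.
Refine {p3,p4,p6,p7,p12} on symbol b: members go to different blocks, giving {p3,p4,p6,p7} and {p12}.
Refine {p1,p2,p5,p8,p9,p10,p11} on symbol a: members go to different blocks, giving {p5,p8,p9,p10} and {p1,p2,p11}.
On input a, block {p5,p8,p9,p10} splits into {p5,p8,p10} and {p9}.
Split {p1,p2,p11} by δ(·,b) → {p2,p11} and {p1}.
Stable partition: {p3,p4,p6,p7} | {p5,p8,p10} | {p12} | {p2,p11} | {p9} | {p1} — 6 equivalence classes.

6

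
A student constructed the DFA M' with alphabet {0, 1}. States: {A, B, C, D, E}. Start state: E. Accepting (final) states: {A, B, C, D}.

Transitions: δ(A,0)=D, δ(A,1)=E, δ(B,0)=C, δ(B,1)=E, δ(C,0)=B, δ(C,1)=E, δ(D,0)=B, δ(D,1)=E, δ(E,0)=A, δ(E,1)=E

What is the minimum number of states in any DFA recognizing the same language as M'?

2

Start with accepting vs non-accepting: {A,B,C,D} | {E}.
Stable partition: {A,B,C,D} | {E} — 2 equivalence classes.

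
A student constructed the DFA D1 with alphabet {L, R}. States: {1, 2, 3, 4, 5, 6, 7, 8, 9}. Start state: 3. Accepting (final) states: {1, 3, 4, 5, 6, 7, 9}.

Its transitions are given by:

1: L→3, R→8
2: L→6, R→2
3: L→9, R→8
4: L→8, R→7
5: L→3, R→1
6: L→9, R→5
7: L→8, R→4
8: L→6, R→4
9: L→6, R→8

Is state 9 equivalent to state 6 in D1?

No

States {2} cannot be reached from the start state, so discard them.
P0 = {1,3,4,5,6,7,9} | {8}.
On input L, block {1,3,4,5,6,7,9} splits into {1,3,5,6,9} and {4,7}.
Refine {1,3,5,6,9} on symbol R: members go to different blocks, giving {1,3,9} and {5,6}.
Refine {1,3,9} on symbol L: members go to different blocks, giving {1,3} and {9}.
Refine {1,3} on symbol L: members go to different blocks, giving {1} and {3}.
Split {5,6} by δ(·,L) → {5} and {6}.
The partition is now stable with 7 blocks: {1} | {8} | {4,7} | {5} | {9} | {3} | {6}.
9 and 6 end up in different blocks, so they are distinguishable. For instance, the string 'R' is accepted from only 6.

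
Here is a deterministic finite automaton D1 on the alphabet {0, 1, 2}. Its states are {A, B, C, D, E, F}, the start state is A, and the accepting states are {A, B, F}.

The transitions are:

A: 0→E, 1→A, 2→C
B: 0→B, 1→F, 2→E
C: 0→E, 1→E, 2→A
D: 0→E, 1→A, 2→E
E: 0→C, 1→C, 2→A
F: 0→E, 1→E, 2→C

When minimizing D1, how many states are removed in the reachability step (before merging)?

3

BFS from A reaches {A, C, E}; the 3 state(s) B, D, F are never visited.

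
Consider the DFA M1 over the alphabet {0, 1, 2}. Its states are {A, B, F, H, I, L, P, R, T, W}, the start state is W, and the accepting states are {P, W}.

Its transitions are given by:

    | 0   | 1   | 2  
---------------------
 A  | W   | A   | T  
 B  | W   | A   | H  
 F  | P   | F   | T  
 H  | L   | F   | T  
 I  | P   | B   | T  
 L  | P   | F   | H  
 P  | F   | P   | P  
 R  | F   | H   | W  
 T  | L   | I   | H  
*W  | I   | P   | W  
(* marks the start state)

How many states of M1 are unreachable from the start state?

No path from W leads to R; the other 9 states are all reachable.

1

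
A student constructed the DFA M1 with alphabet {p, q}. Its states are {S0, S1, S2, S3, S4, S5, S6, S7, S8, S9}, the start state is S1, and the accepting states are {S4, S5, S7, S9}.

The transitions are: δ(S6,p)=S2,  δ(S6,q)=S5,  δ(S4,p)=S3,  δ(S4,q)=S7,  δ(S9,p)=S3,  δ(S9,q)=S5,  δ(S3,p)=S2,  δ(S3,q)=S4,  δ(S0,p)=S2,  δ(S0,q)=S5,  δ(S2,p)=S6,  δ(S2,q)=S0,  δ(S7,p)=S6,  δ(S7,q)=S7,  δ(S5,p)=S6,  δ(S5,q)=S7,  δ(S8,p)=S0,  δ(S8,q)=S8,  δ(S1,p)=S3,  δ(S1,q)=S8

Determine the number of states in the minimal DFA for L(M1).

States {S9} cannot be reached from the start state, so discard them.
Initial partition by acceptance: {S4,S5,S7} | {S0,S1,S2,S3,S6,S8}.
Refine {S0,S1,S2,S3,S6,S8} on symbol q: members go to different blocks, giving {S0,S3,S6} and {S1,S2,S8}.
Split {S1,S2,S8} by δ(·,q) → {S1,S8} and {S2}.
No further refinement is possible. Final partition (4 blocks): {S4,S5,S7} | {S0,S3,S6} | {S1,S8} | {S2}.

4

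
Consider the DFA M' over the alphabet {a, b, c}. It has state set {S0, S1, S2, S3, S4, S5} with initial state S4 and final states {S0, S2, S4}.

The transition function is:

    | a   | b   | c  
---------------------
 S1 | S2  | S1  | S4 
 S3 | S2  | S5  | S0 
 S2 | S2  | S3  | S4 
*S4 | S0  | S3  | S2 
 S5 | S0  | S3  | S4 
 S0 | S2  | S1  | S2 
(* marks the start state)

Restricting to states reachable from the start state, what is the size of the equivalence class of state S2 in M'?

3

All states are reachable from the start state.
P0 = {S0,S2,S4} | {S1,S3,S5}.
No further refinement is possible. Final partition (2 blocks): {S0,S2,S4} | {S1,S3,S5}.
State S2 belongs to the block {S0,S2,S4}, which has 3 states.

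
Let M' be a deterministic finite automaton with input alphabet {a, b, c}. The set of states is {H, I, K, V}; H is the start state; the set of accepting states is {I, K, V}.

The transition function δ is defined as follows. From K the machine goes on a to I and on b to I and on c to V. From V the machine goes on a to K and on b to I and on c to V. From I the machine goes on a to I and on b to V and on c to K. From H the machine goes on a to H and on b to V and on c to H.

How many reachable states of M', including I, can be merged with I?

3

Initial partition by acceptance: {I,K,V} | {H}.
No further refinement is possible. Final partition (2 blocks): {I,K,V} | {H}.
The equivalence class containing I is {I,K,V}, of size 3.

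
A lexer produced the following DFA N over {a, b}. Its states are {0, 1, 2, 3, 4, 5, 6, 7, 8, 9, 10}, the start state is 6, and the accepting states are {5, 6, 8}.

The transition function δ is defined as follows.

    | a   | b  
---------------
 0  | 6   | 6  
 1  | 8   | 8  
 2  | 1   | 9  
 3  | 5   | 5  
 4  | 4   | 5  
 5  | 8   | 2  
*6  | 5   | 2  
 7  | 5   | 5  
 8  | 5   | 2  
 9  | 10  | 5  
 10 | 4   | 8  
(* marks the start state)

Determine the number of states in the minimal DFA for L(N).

First remove the unreachable states {0,3,7}; 8 states remain.
Initial partition by acceptance: {5,6,8} | {1,2,4,9,10}.
Split {1,2,4,9,10} by δ(·,a) → {2,4,9,10} and {1}.
Split {2,4,9,10} by δ(·,a) → {4,9,10} and {2}.
The partition is now stable with 4 blocks: {5,6,8} | {4,9,10} | {1} | {2}.

4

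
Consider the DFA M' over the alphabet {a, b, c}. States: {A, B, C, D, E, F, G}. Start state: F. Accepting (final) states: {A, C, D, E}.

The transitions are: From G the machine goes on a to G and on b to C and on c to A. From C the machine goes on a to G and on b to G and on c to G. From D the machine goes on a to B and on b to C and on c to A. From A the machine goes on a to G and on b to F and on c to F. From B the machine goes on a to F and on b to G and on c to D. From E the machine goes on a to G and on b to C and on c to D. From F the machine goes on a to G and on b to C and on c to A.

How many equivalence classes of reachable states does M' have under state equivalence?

First remove the unreachable states {B,D,E}; 4 states remain.
Start with accepting vs non-accepting: {A,C} | {F,G}.
Stable partition: {A,C} | {F,G} — 2 equivalence classes.

2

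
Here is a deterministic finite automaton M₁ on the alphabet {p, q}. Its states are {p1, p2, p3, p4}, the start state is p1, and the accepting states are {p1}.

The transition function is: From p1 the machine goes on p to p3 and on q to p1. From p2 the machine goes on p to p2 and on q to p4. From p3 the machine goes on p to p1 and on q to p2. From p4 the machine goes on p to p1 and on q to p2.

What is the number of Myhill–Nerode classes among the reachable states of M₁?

3

Every state is reachable, so we keep all 4.
Start with accepting vs non-accepting: {p1} | {p2,p3,p4}.
Split {p2,p3,p4} by δ(·,p) → {p3,p4} and {p2}.
The partition is now stable with 3 blocks: {p1} | {p3,p4} | {p2}.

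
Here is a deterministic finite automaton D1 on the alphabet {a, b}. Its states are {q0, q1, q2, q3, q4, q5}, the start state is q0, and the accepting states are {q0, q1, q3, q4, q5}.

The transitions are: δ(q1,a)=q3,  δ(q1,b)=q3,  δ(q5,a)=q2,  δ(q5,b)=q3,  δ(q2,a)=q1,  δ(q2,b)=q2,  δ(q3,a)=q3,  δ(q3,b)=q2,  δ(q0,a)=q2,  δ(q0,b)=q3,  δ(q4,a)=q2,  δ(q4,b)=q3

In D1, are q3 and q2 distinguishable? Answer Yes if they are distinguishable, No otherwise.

States {q4,q5} cannot be reached from the start state, so discard them.
P0 = {q0,q1,q3} | {q2}.
On input a, block {q0,q1,q3} splits into {q1,q3} and {q0}.
Refine {q1,q3} on symbol b: members go to different blocks, giving {q1} and {q3}.
No further refinement is possible. Final partition (4 blocks): {q1} | {q2} | {q0} | {q3}.
q3 and q2 end up in different blocks, so they are distinguishable. For instance, the string 'ε' is accepted from only q3.

Yes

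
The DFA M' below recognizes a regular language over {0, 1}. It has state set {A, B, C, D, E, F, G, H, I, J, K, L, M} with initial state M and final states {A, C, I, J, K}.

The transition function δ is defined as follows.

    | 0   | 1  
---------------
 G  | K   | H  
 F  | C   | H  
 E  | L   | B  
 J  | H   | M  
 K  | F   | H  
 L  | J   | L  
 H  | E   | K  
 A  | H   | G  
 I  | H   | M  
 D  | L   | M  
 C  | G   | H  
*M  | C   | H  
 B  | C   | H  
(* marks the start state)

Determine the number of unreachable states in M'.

No path from M leads to A, D, I; the other 10 states are all reachable.

3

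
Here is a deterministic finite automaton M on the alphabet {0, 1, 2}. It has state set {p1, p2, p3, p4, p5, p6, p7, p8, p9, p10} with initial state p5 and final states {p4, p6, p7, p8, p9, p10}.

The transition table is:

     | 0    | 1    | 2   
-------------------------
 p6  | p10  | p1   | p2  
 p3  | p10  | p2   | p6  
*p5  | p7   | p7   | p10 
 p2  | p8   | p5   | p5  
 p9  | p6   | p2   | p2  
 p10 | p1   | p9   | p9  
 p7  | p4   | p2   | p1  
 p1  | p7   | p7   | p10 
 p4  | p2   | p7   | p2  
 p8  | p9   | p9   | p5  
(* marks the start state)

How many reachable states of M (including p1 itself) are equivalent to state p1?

States {p3} cannot be reached from the start state, so discard them.
P0 = {p4,p6,p7,p8,p9,p10} | {p1,p2,p5}.
Split {p4,p6,p7,p8,p9,p10} by δ(·,0) → {p6,p7,p8,p9} and {p4,p10}.
Split {p6,p7,p8,p9} by δ(·,0) → {p6,p7} and {p8,p9}.
Refine {p1,p2,p5} on symbol 0: members go to different blocks, giving {p1,p5} and {p2}.
Refine {p6,p7} on symbol 1: members go to different blocks, giving {p6} and {p7}.
On input 0, block {p4,p10} splits into {p4} and {p10}.
Refine {p8,p9} on symbol 0: members go to different blocks, giving {p8} and {p9}.
Stable partition: {p6} | {p1,p5} | {p4} | {p8} | {p2} | {p7} | {p10} | {p9} — 8 equivalence classes.
State p1 belongs to the block {p1,p5}, which has 2 states.

2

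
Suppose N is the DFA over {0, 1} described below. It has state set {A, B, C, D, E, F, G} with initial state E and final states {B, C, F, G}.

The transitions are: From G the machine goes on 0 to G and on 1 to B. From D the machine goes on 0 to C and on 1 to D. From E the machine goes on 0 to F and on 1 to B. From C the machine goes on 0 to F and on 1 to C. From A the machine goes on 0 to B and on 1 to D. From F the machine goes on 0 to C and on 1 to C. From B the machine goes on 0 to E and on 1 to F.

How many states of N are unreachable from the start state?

Starting at E and following transitions, the reachable set is {B, C, E, F}. That leaves A, D, G unreachable — 3 in total.

3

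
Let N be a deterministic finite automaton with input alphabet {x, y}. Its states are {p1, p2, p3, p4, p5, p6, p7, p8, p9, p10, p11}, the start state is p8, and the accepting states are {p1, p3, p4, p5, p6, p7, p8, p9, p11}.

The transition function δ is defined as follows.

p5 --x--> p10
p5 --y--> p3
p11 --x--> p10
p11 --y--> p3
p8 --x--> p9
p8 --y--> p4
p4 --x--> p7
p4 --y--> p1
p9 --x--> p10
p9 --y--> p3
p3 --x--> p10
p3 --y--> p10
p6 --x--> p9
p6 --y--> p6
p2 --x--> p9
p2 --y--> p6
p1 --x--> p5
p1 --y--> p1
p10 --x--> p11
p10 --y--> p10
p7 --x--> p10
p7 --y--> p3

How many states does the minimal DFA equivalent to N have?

4

First remove the unreachable states {p2,p6}; 9 states remain.
P0 = {p1,p3,p4,p5,p7,p8,p9,p11} | {p10}.
Refine {p1,p3,p4,p5,p7,p8,p9,p11} on symbol x: members go to different blocks, giving {p3,p5,p7,p9,p11} and {p1,p4,p8}.
On input y, block {p3,p5,p7,p9,p11} splits into {p5,p7,p9,p11} and {p3}.
The partition is now stable with 4 blocks: {p5,p7,p9,p11} | {p10} | {p1,p4,p8} | {p3}.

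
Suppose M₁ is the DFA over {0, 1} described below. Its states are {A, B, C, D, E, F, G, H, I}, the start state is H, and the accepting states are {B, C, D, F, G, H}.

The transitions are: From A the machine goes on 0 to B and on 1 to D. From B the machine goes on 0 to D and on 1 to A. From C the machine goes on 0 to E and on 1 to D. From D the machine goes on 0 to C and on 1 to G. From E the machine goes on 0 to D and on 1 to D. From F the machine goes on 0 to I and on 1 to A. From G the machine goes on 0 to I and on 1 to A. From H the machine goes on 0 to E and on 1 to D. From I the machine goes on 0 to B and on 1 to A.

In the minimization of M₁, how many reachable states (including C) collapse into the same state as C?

States {F} cannot be reached from the start state, so discard them.
Initial partition by acceptance: {B,C,D,G,H} | {A,E,I}.
Refine {B,C,D,G,H} on symbol 0: members go to different blocks, giving {C,G,H} and {B,D}.
Refine {C,G,H} on symbol 1: members go to different blocks, giving {C,H} and {G}.
On input 1, block {A,E,I} splits into {A,E} and {I}.
Split {B,D} by δ(·,0) → {B} and {D}.
Refine {A,E} on symbol 0: members go to different blocks, giving {A} and {E}.
Stable partition: {C,H} | {A} | {B} | {G} | {I} | {D} | {E} — 7 equivalence classes.
State C belongs to the block {C,H}, which has 2 states.

2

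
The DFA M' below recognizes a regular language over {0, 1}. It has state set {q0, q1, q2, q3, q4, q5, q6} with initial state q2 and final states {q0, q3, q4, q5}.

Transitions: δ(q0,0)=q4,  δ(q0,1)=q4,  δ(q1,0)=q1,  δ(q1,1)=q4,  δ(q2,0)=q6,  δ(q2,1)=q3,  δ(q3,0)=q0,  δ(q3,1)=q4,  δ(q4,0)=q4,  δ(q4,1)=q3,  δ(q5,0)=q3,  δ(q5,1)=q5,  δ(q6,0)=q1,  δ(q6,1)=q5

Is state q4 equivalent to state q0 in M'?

P0 = {q0,q3,q4,q5} | {q1,q2,q6}.
The partition is now stable with 2 blocks: {q0,q3,q4,q5} | {q1,q2,q6}.
q4 and q0 lie in the same block of the stable partition, so they are equivalent — no string distinguishes them.

Yes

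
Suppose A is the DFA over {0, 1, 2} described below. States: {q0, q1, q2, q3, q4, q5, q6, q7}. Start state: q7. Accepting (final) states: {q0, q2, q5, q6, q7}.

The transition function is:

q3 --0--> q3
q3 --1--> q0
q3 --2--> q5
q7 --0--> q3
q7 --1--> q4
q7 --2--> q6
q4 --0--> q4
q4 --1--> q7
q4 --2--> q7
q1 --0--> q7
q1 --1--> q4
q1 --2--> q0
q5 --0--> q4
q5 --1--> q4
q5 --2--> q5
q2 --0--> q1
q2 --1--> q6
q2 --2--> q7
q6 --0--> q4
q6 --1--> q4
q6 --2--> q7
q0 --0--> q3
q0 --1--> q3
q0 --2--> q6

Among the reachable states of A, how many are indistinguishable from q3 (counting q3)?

Reachable states from the start: {q0,q3,q4,q5,q6,q7}. Unreachable: {q1,q2} — drop them.
Start with accepting vs non-accepting: {q0,q5,q6,q7} | {q3,q4}.
The partition is now stable with 2 blocks: {q0,q5,q6,q7} | {q3,q4}.
State q3 belongs to the block {q3,q4}, which has 2 states.

2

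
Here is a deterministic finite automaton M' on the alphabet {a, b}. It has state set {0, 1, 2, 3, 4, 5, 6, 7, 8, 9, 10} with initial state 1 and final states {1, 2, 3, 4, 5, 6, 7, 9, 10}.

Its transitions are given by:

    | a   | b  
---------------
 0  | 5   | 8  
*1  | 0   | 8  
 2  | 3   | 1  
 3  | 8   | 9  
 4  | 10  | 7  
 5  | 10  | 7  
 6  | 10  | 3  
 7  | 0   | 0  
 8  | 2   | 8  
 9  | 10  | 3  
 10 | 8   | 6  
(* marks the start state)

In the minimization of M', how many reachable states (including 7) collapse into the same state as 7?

First remove the unreachable states {4}; 10 states remain.
Initial partition by acceptance: {1,2,3,5,6,7,9,10} | {0,8}.
On input a, block {1,2,3,5,6,7,9,10} splits into {1,3,7,10} and {2,5,6,9}.
Split {1,3,7,10} by δ(·,b) → {1,7} and {3,10}.
Refine {2,5,6,9} on symbol b: members go to different blocks, giving {2,5} and {6,9}.
No further refinement is possible. Final partition (5 blocks): {1,7} | {0,8} | {2,5} | {3,10} | {6,9}.
State 7 belongs to the block {1,7}, which has 2 states.

2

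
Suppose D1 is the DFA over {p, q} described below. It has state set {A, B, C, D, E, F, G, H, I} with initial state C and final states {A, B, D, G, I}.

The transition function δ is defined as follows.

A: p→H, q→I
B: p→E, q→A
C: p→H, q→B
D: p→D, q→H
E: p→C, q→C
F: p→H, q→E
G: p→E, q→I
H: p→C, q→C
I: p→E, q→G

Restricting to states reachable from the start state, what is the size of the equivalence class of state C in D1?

1

Reachable states from the start: {A,B,C,E,G,H,I}. Unreachable: {D,F} — drop them.
P0 = {A,B,G,I} | {C,E,H}.
Refine {C,E,H} on symbol q: members go to different blocks, giving {E,H} and {C}.
No further refinement is possible. Final partition (3 blocks): {A,B,G,I} | {E,H} | {C}.
The equivalence class containing C is {C}, of size 1.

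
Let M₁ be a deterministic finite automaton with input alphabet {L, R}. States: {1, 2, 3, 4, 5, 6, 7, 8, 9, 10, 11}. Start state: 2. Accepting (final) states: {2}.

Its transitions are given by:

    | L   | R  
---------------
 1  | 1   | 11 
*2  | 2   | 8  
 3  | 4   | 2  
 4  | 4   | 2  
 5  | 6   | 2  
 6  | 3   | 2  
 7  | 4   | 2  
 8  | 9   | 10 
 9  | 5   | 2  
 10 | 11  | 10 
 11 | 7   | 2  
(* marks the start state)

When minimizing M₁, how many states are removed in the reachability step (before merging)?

BFS from 2 reaches {2, 3, 4, 5, 6, 7, 8, 9, 10, 11}; the 1 state(s) 1 are never visited.

1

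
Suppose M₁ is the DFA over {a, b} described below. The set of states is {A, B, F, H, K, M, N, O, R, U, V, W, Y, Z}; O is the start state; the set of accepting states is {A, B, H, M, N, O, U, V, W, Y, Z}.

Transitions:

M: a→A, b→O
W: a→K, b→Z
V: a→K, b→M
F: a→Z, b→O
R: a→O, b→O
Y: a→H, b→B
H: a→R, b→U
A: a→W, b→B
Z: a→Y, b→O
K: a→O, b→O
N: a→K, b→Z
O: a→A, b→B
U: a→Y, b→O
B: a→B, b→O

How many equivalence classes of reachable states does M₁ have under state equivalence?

6

First remove the unreachable states {F,M,N,V}; 10 states remain.
P0 = {A,B,H,O,U,W,Y,Z} | {K,R}.
On input a, block {A,B,H,O,U,W,Y,Z} splits into {A,B,O,U,Y,Z} and {H,W}.
On input a, block {A,B,O,U,Y,Z} splits into {B,O,U,Z} and {A,Y}.
Refine {B,O,U,Z} on symbol a: members go to different blocks, giving {O,U,Z} and {B}.
Refine {O,U,Z} on symbol b: members go to different blocks, giving {U,Z} and {O}.
No further refinement is possible. Final partition (6 blocks): {U,Z} | {K,R} | {H,W} | {A,Y} | {B} | {O}.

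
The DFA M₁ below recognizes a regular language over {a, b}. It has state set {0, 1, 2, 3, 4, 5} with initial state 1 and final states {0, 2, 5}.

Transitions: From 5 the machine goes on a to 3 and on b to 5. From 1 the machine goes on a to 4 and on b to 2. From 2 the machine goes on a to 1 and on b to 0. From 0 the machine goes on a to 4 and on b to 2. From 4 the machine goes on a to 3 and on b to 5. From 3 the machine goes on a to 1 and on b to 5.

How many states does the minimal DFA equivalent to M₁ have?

Initial partition by acceptance: {0,2,5} | {1,3,4}.
The partition is now stable with 2 blocks: {0,2,5} | {1,3,4}.

2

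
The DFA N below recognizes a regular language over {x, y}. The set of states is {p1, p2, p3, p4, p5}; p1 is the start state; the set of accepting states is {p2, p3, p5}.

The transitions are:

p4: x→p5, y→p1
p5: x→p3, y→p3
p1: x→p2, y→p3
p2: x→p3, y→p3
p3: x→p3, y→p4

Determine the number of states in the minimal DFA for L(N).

4

Start with accepting vs non-accepting: {p2,p3,p5} | {p1,p4}.
Split {p2,p3,p5} by δ(·,y) → {p2,p5} and {p3}.
On input y, block {p1,p4} splits into {p1} and {p4}.
No further refinement is possible. Final partition (4 blocks): {p2,p5} | {p1} | {p3} | {p4}.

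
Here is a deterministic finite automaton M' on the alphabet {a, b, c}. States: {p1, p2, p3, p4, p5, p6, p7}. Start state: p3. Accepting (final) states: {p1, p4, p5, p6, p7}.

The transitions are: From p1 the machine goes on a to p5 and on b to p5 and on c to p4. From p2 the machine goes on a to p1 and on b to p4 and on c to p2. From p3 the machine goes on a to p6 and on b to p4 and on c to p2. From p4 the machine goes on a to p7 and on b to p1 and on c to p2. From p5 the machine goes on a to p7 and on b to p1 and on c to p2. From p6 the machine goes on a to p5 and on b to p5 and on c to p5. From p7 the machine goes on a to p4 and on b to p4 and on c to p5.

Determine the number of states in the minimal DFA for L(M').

3

P0 = {p1,p4,p5,p6,p7} | {p2,p3}.
Refine {p1,p4,p5,p6,p7} on symbol c: members go to different blocks, giving {p1,p6,p7} and {p4,p5}.
Stable partition: {p1,p6,p7} | {p2,p3} | {p4,p5} — 3 equivalence classes.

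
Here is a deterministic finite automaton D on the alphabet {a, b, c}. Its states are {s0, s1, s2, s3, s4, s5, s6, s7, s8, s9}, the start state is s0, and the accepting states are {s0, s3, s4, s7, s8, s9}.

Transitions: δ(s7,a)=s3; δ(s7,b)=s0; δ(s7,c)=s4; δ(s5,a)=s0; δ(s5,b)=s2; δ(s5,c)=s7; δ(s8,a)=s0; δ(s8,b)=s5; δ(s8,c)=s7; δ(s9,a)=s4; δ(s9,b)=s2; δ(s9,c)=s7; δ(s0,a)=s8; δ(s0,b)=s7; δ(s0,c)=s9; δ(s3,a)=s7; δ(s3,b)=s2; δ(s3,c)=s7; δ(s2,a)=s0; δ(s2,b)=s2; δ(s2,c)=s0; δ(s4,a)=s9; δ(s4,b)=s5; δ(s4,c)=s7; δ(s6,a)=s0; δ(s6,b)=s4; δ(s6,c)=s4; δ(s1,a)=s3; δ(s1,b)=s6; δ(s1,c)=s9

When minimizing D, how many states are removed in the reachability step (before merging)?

2

BFS from s0 reaches {s0, s2, s3, s4, s5, s7, s8, s9}; the 2 state(s) s1, s6 are never visited.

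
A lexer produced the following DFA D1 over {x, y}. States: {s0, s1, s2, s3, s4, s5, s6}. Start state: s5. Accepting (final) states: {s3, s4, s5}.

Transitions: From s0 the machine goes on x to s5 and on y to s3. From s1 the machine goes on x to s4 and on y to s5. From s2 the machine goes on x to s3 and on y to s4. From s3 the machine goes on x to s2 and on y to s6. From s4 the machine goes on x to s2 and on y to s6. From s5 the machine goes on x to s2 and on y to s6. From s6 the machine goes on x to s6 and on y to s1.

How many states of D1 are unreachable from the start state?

Starting at s5 and following transitions, the reachable set is {s1, s2, s3, s4, s5, s6}. That leaves s0 unreachable — 1 in total.

1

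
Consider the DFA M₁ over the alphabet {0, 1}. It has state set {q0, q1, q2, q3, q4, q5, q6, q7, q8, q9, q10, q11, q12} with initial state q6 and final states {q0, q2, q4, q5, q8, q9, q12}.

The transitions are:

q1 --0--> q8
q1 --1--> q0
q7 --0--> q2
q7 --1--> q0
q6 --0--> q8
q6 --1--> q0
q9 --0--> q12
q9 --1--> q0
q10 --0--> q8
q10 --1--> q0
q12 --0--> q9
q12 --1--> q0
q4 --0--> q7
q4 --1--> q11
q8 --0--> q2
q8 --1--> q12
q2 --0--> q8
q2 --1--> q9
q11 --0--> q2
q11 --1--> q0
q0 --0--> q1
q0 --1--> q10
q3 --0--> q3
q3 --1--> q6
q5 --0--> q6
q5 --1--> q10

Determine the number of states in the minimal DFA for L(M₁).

Reachable states from the start: {q0,q1,q2,q6,q8,q9,q10,q12}. Unreachable: {q3,q4,q5,q7,q11} — drop them.
P0 = {q0,q2,q8,q9,q12} | {q1,q6,q10}.
On input 0, block {q0,q2,q8,q9,q12} splits into {q2,q8,q9,q12} and {q0}.
Refine {q2,q8,q9,q12} on symbol 1: members go to different blocks, giving {q2,q8} and {q9,q12}.
Stable partition: {q2,q8} | {q1,q6,q10} | {q0} | {q9,q12} — 4 equivalence classes.

4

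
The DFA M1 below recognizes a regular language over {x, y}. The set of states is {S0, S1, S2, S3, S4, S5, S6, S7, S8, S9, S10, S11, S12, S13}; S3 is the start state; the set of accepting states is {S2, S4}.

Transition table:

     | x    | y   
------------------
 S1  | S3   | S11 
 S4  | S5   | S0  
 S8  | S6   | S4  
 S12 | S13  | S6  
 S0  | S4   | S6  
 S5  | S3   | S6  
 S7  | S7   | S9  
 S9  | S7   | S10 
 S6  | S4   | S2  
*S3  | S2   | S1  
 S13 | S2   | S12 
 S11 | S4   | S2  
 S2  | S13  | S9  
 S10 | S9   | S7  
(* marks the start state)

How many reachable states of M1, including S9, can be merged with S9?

3

States {S8} cannot be reached from the start state, so discard them.
Initial partition by acceptance: {S2,S4} | {S0,S1,S3,S5,S6,S7,S9,S10,S11,S12,S13}.
On input x, block {S0,S1,S3,S5,S6,S7,S9,S10,S11,S12,S13} splits into {S1,S5,S7,S9,S10,S12} and {S0,S3,S6,S11,S13}.
Refine {S2,S4} on symbol x: members go to different blocks, giving {S2} and {S4}.
Refine {S1,S5,S7,S9,S10,S12} on symbol x: members go to different blocks, giving {S1,S5,S12} and {S7,S9,S10}.
Refine {S0,S3,S6,S11,S13} on symbol x: members go to different blocks, giving {S0,S6,S11} and {S3,S13}.
Refine {S0,S6,S11} on symbol y: members go to different blocks, giving {S6,S11} and {S0}.
Stable partition: {S2} | {S1,S5,S12} | {S6,S11} | {S4} | {S7,S9,S10} | {S3,S13} | {S0} — 7 equivalence classes.
State S9 belongs to the block {S7,S9,S10}, which has 3 states.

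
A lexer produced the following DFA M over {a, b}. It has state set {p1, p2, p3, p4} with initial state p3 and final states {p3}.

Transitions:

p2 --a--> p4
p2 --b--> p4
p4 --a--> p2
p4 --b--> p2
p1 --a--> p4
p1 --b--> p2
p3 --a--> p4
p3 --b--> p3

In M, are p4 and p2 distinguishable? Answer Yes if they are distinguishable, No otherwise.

No

First remove the unreachable states {p1}; 3 states remain.
Start with accepting vs non-accepting: {p3} | {p2,p4}.
Stable partition: {p3} | {p2,p4} — 2 equivalence classes.
p4 and p2 lie in the same block of the stable partition, so they are equivalent — no string distinguishes them.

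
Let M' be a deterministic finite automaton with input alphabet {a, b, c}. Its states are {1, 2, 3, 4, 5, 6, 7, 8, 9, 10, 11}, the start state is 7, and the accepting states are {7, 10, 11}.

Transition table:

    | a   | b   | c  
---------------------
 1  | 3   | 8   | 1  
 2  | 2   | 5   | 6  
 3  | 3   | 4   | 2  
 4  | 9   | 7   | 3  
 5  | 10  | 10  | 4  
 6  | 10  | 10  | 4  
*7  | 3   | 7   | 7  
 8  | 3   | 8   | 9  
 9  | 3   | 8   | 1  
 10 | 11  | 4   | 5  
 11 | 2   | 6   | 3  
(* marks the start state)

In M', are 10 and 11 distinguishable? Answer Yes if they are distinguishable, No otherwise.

Every state is reachable, so we keep all 11.
P0 = {7,10,11} | {1,2,3,4,5,6,8,9}.
Split {7,10,11} by δ(·,a) → {7,11} and {10}.
Split {7,11} by δ(·,b) → {7} and {11}.
On input a, block {1,2,3,4,5,6,8,9} splits into {1,2,3,4,8,9} and {5,6}.
Split {1,2,3,4,8,9} by δ(·,b) → {1,3,8,9} and {2} and {4}.
On input b, block {1,3,8,9} splits into {1,8,9} and {3}.
No further refinement is possible. Final partition (8 blocks): {7} | {1,8,9} | {10} | {11} | {5,6} | {2} | {4} | {3}.
10 and 11 end up in different blocks, so they are distinguishable. For instance, the string 'a' is accepted from only 10.

Yes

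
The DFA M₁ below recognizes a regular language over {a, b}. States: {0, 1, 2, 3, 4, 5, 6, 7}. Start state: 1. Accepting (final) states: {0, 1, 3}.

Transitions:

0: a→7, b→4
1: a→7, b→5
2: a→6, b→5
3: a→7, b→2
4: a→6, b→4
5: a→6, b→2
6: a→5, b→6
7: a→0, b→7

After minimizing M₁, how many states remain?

3

States {3} cannot be reached from the start state, so discard them.
Start with accepting vs non-accepting: {0,1} | {2,4,5,6,7}.
Refine {2,4,5,6,7} on symbol a: members go to different blocks, giving {2,4,5,6} and {7}.
The partition is now stable with 3 blocks: {0,1} | {2,4,5,6} | {7}.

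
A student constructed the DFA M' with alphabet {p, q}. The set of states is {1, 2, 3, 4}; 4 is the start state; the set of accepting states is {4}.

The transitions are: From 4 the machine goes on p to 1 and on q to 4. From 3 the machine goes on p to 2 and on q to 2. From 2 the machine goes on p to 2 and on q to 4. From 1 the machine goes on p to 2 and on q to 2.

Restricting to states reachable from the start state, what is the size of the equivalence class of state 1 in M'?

1

Reachable states from the start: {1,2,4}. Unreachable: {3} — drop them.
P0 = {4} | {1,2}.
Refine {1,2} on symbol q: members go to different blocks, giving {1} and {2}.
The partition is now stable with 3 blocks: {4} | {1} | {2}.
State 1 belongs to the block {1}, which has 1 states.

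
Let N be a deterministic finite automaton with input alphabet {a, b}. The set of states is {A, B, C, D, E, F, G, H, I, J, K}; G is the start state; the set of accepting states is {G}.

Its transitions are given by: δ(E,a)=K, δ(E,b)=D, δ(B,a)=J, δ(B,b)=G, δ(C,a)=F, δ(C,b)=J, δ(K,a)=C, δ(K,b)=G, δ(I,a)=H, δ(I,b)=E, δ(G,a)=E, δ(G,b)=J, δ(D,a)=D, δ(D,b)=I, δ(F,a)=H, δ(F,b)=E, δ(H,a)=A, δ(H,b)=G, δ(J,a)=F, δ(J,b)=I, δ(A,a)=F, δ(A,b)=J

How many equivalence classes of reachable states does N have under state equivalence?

Reachable states from the start: {A,C,D,E,F,G,H,I,J,K}. Unreachable: {B} — drop them.
Initial partition by acceptance: {G} | {A,C,D,E,F,H,I,J,K}.
Refine {A,C,D,E,F,H,I,J,K} on symbol b: members go to different blocks, giving {A,C,D,E,F,I,J} and {H,K}.
Refine {A,C,D,E,F,I,J} on symbol a: members go to different blocks, giving {A,C,D,J} and {E,F,I}.
On input a, block {A,C,D,J} splits into {A,C,J} and {D}.
On input b, block {A,C,J} splits into {A,C} and {J}.
Split {E,F,I} by δ(·,b) → {F,I} and {E}.
The partition is now stable with 7 blocks: {G} | {A,C} | {H,K} | {F,I} | {D} | {J} | {E}.

7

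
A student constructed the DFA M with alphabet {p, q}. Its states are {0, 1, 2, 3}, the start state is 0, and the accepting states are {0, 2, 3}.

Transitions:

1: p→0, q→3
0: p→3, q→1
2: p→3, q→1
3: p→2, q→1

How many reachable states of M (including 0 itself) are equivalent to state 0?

3

All states are reachable from the start state.
Start with accepting vs non-accepting: {0,2,3} | {1}.
Stable partition: {0,2,3} | {1} — 2 equivalence classes.
State 0 belongs to the block {0,2,3}, which has 3 states.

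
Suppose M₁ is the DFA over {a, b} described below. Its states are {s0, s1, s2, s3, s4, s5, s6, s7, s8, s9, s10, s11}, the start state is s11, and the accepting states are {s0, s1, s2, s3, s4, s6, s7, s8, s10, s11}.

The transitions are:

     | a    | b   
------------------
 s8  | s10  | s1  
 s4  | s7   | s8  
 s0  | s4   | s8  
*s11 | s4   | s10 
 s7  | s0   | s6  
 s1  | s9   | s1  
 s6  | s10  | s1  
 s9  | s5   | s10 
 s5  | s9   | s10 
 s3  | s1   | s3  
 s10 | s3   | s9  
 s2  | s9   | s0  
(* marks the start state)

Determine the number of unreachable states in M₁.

1

Starting at s11 and following transitions, the reachable set is {s0, s1, s3, s4, s5, s6, s7, s8, s9, s10, s11}. That leaves s2 unreachable — 1 in total.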